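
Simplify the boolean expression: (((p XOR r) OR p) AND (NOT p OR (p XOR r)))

By distribution ((E OR v) AND (E OR NOT v) = E):
= (p XOR r)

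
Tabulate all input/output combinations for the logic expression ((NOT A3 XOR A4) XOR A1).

A4 | A3 | A1 | Output
---------------------
0 | 0 | 0 | 1
0 | 0 | 1 | 0
0 | 1 | 0 | 0
0 | 1 | 1 | 1
1 | 0 | 0 | 0
1 | 0 | 1 | 1
1 | 1 | 0 | 1
1 | 1 | 1 | 0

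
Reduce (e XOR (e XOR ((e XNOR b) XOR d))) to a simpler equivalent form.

By XOR self-cancellation ((E XOR v) XOR v = E):
= ((e XNOR b) XOR d)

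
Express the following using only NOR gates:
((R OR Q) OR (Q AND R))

((((R NOR Q) NOR (R NOR Q)) NOR ((Q NOR Q) NOR (R NOR R))) NOR (((R NOR Q) NOR (R NOR Q)) NOR ((Q NOR Q) NOR (R NOR R))))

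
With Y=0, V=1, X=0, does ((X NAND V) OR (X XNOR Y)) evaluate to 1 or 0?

Substituting: ((0 NAND 1) OR (0 XNOR 0))
= 1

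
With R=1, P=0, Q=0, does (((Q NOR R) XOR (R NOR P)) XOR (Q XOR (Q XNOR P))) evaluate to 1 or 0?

Substituting: (((0 NOR 1) XOR (1 NOR 0)) XOR (0 XOR (0 XNOR 0)))
= 1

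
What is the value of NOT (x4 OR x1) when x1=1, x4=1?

Substituting: NOT (1 OR 1)
= 0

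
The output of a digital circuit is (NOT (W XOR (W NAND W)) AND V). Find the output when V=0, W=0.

Substituting: (NOT (0 XOR (0 NAND 0)) AND 0)
= 0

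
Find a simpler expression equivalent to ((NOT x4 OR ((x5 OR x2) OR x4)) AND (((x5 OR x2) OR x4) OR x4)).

By distribution ((E OR v) AND (E OR NOT v) = E):
= ((x5 OR x2) OR x4)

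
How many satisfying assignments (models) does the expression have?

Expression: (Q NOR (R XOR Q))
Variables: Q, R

Satisfying assignments: (0,0)
Count: 1 out of 4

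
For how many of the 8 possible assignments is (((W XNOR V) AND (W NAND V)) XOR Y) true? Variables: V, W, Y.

Satisfying assignments: (0,0,0), (0,1,1), (1,0,1), (1,1,1)
Count: 4 out of 8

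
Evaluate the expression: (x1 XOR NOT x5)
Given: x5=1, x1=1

Substituting: (1 XOR NOT 1)
= 1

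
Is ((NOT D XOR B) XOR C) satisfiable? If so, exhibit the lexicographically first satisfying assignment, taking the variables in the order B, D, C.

B=0, D=0, C=0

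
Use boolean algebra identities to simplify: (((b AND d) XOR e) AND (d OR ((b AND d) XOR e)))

By absorption (E AND (E OR v) = E):
= ((b AND d) XOR e)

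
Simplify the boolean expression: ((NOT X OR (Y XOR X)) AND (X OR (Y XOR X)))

By distribution ((E OR v) AND (E OR NOT v) = E):
= (Y XOR X)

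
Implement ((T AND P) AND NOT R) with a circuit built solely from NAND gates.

((((T NAND P) NAND (T NAND P)) NAND (R NAND R)) NAND (((T NAND P) NAND (T NAND P)) NAND (R NAND R)))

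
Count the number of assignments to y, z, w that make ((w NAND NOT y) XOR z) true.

Satisfying assignments: (0,0,0), (0,1,1), (1,0,0), (1,0,1)
Count: 4 out of 8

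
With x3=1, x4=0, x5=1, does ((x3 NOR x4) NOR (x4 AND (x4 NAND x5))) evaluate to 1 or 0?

Substituting: ((1 NOR 0) NOR (0 AND (0 NAND 1)))
= 1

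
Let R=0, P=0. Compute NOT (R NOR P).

Substituting: NOT (0 NOR 0)
= 0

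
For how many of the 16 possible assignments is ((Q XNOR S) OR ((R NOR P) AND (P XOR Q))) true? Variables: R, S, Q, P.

Satisfying assignments: (0,0,0,0), (0,0,0,1), (0,0,1,0), (0,1,1,0), (0,1,1,1), (1,0,0,0), (1,0,0,1), (1,1,1,0), (1,1,1,1)
Count: 9 out of 16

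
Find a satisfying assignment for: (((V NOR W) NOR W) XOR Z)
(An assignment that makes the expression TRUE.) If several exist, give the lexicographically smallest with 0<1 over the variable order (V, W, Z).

V=0, W=0, Z=1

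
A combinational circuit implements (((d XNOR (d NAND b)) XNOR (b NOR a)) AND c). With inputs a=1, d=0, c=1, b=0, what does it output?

Substituting: (((0 XNOR (0 NAND 0)) XNOR (0 NOR 1)) AND 1)
= 1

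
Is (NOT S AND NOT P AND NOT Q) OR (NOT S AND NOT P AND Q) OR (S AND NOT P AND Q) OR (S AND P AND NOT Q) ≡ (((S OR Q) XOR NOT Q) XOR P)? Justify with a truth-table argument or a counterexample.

Yes, they are equivalent — the two output columns agree on all 8 assignments:
S | P | Q | Expression 1 | Expression 2
---------------------------------------
0 | 0 | 0 | 1 | 1
0 | 0 | 1 | 1 | 1
0 | 1 | 0 | 0 | 0
0 | 1 | 1 | 0 | 0
1 | 0 | 0 | 0 | 0
1 | 0 | 1 | 1 | 1
1 | 1 | 0 | 1 | 1
1 | 1 | 1 | 0 | 0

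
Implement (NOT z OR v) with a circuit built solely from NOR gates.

(((z NOR z) NOR v) NOR ((z NOR z) NOR v))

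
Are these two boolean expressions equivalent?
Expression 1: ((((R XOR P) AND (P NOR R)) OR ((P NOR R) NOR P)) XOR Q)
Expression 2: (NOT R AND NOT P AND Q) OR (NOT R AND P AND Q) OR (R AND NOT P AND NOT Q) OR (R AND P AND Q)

Yes, they are equivalent — the two output columns agree on all 8 assignments:
R | P | Q | Expression 1 | Expression 2
---------------------------------------
0 | 0 | 0 | 0 | 0
0 | 0 | 1 | 1 | 1
0 | 1 | 0 | 0 | 0
0 | 1 | 1 | 1 | 1
1 | 0 | 0 | 1 | 1
1 | 0 | 1 | 0 | 0
1 | 1 | 0 | 0 | 0
1 | 1 | 1 | 1 | 1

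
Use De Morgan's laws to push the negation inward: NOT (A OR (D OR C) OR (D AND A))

NOT A AND NOT (D OR C) AND NOT (D AND A)
De Morgan's: NOT(OR of terms) = AND of negations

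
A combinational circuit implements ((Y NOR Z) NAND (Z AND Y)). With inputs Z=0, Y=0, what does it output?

Substituting: ((0 NOR 0) NAND (0 AND 0))
= 1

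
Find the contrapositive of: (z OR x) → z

Contrapositive: NOT z → NOT (z OR x)
Note: A statement and its contrapositive are logically equivalent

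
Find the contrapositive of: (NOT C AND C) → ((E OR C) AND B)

Contrapositive: NOT ((E OR C) AND B) → NOT (NOT C AND C)
Note: A statement and its contrapositive are logically equivalent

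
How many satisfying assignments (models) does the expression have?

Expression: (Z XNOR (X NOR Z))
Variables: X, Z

Satisfying assignments: (1,0)
Count: 1 out of 4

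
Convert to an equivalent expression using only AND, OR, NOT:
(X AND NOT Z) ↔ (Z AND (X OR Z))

((X AND NOT Z) AND (Z AND (X OR Z))) OR (NOT (X AND NOT Z) AND NOT (Z AND (X OR Z)))
(Biconditional = both true or both false)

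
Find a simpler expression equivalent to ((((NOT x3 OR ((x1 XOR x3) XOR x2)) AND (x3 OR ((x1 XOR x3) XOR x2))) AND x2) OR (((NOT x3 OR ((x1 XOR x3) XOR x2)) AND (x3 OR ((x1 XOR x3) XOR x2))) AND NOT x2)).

By distribution ((E AND v) OR (E AND NOT v) = E) then distribution ((E OR v) AND (E OR NOT v) = E):
= ((x1 XOR x3) XOR x2)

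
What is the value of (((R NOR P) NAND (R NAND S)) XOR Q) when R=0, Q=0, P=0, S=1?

Substituting: (((0 NOR 0) NAND (0 NAND 1)) XOR 0)
= 0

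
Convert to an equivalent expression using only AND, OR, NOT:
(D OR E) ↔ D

((D OR E) AND D) OR (NOT (D OR E) AND NOT D)
(Biconditional = both true or both false)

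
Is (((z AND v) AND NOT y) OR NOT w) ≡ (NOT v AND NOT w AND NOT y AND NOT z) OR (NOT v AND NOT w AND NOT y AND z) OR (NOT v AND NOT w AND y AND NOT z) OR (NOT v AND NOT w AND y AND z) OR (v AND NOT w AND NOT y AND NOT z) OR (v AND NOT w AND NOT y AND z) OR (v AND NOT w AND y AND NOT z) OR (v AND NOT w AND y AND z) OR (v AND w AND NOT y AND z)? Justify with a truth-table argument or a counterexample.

Yes, they are equivalent — the two output columns agree on all 16 assignments:
v | w | y | z | Expression 1 | Expression 2
-------------------------------------------
0 | 0 | 0 | 0 | 1 | 1
0 | 0 | 0 | 1 | 1 | 1
0 | 0 | 1 | 0 | 1 | 1
0 | 0 | 1 | 1 | 1 | 1
0 | 1 | 0 | 0 | 0 | 0
0 | 1 | 0 | 1 | 0 | 0
0 | 1 | 1 | 0 | 0 | 0
0 | 1 | 1 | 1 | 0 | 0
1 | 0 | 0 | 0 | 1 | 1
1 | 0 | 0 | 1 | 1 | 1
1 | 0 | 1 | 0 | 1 | 1
1 | 0 | 1 | 1 | 1 | 1
1 | 1 | 0 | 0 | 0 | 0
1 | 1 | 0 | 1 | 1 | 1
1 | 1 | 1 | 0 | 0 | 0
1 | 1 | 1 | 1 | 0 | 0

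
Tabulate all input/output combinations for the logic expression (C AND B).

B | C | Output
--------------
0 | 0 | 0
0 | 1 | 0
1 | 0 | 0
1 | 1 | 1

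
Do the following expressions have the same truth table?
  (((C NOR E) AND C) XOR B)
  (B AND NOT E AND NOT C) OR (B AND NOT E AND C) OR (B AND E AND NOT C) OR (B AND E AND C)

Yes, they are equivalent — the two output columns agree on all 8 assignments:
B | E | C | Expression 1 | Expression 2
---------------------------------------
0 | 0 | 0 | 0 | 0
0 | 0 | 1 | 0 | 0
0 | 1 | 0 | 0 | 0
0 | 1 | 1 | 0 | 0
1 | 0 | 0 | 1 | 1
1 | 0 | 1 | 1 | 1
1 | 1 | 0 | 1 | 1
1 | 1 | 1 | 1 | 1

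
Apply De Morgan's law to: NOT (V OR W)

NOT V AND NOT W
De Morgan's: NOT(OR of terms) = AND of negations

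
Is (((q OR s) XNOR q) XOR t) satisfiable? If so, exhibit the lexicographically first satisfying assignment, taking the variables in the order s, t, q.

s=0, t=0, q=0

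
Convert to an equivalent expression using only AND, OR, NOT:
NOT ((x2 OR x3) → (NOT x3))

(x2 OR x3) AND x3
(Negated implication: NOT(A → B) = A AND NOT B)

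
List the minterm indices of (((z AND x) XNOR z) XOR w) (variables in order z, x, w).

Σm(0, 2, 5, 6) = (NOT z AND NOT x AND NOT w) OR (NOT z AND x AND NOT w) OR (z AND NOT x AND w) OR (z AND x AND NOT w)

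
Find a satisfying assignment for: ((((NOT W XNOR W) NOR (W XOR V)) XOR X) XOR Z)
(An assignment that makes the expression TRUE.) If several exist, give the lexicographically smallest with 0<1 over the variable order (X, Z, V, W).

X=0, Z=0, V=0, W=0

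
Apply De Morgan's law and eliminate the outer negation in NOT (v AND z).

NOT v OR NOT z
De Morgan's: NOT(AND of terms) = OR of negations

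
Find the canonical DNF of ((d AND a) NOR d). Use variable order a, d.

(NOT a AND NOT d) OR (a AND NOT d)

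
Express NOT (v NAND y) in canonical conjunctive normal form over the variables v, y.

(v OR y) AND (v OR NOT y) AND (NOT v OR y)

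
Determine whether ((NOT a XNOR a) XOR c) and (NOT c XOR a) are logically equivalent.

No. Counterexample: with c=0, a=0, Expression 1 = 0 but Expression 2 = 1.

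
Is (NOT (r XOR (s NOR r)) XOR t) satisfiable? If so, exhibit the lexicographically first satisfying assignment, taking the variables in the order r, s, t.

r=0, s=0, t=1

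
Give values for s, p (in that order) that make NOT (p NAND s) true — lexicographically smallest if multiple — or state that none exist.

s=1, p=1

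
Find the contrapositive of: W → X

Contrapositive: NOT X → NOT W
Note: A statement and its contrapositive are logically equivalent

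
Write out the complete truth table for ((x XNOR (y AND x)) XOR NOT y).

x | y | Output
--------------
0 | 0 | 0
0 | 1 | 1
1 | 0 | 1
1 | 1 | 1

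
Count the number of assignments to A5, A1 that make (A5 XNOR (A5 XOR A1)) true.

Satisfying assignments: (0,0), (1,0)
Count: 2 out of 4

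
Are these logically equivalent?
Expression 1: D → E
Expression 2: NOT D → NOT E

No, Inverse is not equivalent to original (counterexample: B=0, D=0, E=1)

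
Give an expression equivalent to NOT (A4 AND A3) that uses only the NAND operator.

(((A4 NAND A3) NAND (A4 NAND A3)) NAND ((A4 NAND A3) NAND (A4 NAND A3)))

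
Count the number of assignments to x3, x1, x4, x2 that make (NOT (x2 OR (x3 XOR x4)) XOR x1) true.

Satisfying assignments: (0,0,0,0), (0,1,0,1), (0,1,1,0), (0,1,1,1), (1,0,1,0), (1,1,0,0), (1,1,0,1), (1,1,1,1)
Count: 8 out of 16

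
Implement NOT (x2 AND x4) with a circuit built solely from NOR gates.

(((x2 NOR x2) NOR (x4 NOR x4)) NOR ((x2 NOR x2) NOR (x4 NOR x4)))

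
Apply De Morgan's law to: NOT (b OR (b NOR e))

NOT b AND NOT (b NOR e)
De Morgan's: NOT(OR of terms) = AND of negations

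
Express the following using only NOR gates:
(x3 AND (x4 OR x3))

((x3 NOR x3) NOR (((x4 NOR x3) NOR (x4 NOR x3)) NOR ((x4 NOR x3) NOR (x4 NOR x3))))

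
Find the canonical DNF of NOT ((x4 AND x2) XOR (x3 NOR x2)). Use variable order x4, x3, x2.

(NOT x4 AND NOT x3 AND x2) OR (NOT x4 AND x3 AND NOT x2) OR (NOT x4 AND x3 AND x2) OR (x4 AND x3 AND NOT x2)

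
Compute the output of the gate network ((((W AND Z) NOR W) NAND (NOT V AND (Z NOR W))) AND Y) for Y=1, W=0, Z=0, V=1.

Substituting: ((((0 AND 0) NOR 0) NAND (NOT 1 AND (0 NOR 0))) AND 1)
= 1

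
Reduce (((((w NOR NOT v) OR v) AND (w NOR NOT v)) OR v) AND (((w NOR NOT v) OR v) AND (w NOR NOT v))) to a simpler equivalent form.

By absorption (E AND (E OR v) = E) then absorption (E AND (E OR v) = E):
= (w NOR NOT v)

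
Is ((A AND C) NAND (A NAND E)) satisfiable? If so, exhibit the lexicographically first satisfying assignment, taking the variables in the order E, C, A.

E=0, C=0, A=0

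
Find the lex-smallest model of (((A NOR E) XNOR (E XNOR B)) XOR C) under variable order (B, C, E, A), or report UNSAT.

B=0, C=0, E=0, A=0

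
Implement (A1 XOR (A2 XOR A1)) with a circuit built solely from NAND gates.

((A1 NAND (A1 NAND ((A2 NAND (A2 NAND A1)) NAND (A1 NAND (A2 NAND A1))))) NAND (((A2 NAND (A2 NAND A1)) NAND (A1 NAND (A2 NAND A1))) NAND (A1 NAND ((A2 NAND (A2 NAND A1)) NAND (A1 NAND (A2 NAND A1))))))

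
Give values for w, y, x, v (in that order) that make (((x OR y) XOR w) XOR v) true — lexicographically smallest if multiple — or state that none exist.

w=0, y=0, x=0, v=1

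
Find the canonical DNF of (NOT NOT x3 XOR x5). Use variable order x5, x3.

(NOT x5 AND x3) OR (x5 AND NOT x3)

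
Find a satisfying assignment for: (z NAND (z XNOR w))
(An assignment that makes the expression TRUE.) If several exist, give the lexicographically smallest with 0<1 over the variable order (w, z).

w=0, z=0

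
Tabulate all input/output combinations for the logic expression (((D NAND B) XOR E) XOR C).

E | B | D | C | Output
----------------------
0 | 0 | 0 | 0 | 1
0 | 0 | 0 | 1 | 0
0 | 0 | 1 | 0 | 1
0 | 0 | 1 | 1 | 0
0 | 1 | 0 | 0 | 1
0 | 1 | 0 | 1 | 0
0 | 1 | 1 | 0 | 0
0 | 1 | 1 | 1 | 1
1 | 0 | 0 | 0 | 0
1 | 0 | 0 | 1 | 1
1 | 0 | 1 | 0 | 0
1 | 0 | 1 | 1 | 1
1 | 1 | 0 | 0 | 0
1 | 1 | 0 | 1 | 1
1 | 1 | 1 | 0 | 1
1 | 1 | 1 | 1 | 0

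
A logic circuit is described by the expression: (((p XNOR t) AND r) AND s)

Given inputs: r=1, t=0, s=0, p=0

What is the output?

Substituting: (((0 XNOR 0) AND 1) AND 0)
= 0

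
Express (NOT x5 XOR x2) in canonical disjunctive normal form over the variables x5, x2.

(NOT x5 AND NOT x2) OR (x5 AND x2)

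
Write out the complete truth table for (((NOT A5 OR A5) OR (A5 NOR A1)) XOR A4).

A1 | A4 | A5 | Output
---------------------
0 | 0 | 0 | 1
0 | 0 | 1 | 1
0 | 1 | 0 | 0
0 | 1 | 1 | 0
1 | 0 | 0 | 1
1 | 0 | 1 | 1
1 | 1 | 0 | 0
1 | 1 | 1 | 0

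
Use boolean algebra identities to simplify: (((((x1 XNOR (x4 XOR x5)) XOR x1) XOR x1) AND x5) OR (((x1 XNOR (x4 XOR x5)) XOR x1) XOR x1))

By absorption (E OR (E AND v) = E) then XOR self-cancellation ((E XOR v) XOR v = E):
= (x1 XNOR (x4 XOR x5))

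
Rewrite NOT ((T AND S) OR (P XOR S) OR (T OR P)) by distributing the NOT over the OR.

NOT (T AND S) AND NOT (P XOR S) AND NOT (T OR P)
De Morgan's: NOT(OR of terms) = AND of negations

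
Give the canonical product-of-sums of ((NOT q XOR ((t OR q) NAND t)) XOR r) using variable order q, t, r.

ΠM(0, 3, 5, 6) = (q OR t OR r) AND (q OR NOT t OR NOT r) AND (NOT q OR t OR NOT r) AND (NOT q OR NOT t OR r)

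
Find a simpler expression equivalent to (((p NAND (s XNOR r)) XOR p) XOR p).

By XOR self-cancellation ((E XOR v) XOR v = E):
= (p NAND (s XNOR r))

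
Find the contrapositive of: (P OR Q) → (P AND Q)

Contrapositive: NOT (P AND Q) → NOT (P OR Q)
Note: A statement and its contrapositive are logically equivalent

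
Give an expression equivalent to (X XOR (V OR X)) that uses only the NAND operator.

((X NAND (X NAND ((V NAND V) NAND (X NAND X)))) NAND (((V NAND V) NAND (X NAND X)) NAND (X NAND ((V NAND V) NAND (X NAND X)))))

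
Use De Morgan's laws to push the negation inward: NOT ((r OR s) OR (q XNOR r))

NOT (r OR s) AND NOT (q XNOR r)
De Morgan's: NOT(OR of terms) = AND of negations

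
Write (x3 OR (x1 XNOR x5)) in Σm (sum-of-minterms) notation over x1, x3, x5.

Σm(0, 2, 3, 5, 6, 7) = (NOT x1 AND NOT x3 AND NOT x5) OR (NOT x1 AND x3 AND NOT x5) OR (NOT x1 AND x3 AND x5) OR (x1 AND NOT x3 AND x5) OR (x1 AND x3 AND NOT x5) OR (x1 AND x3 AND x5)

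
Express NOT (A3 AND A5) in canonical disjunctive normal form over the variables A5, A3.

(NOT A5 AND NOT A3) OR (NOT A5 AND A3) OR (A5 AND NOT A3)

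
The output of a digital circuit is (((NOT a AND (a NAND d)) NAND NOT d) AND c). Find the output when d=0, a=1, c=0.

Substituting: (((NOT 1 AND (1 NAND 0)) NAND NOT 0) AND 0)
= 0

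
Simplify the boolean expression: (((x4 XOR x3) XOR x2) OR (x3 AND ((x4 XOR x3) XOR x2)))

By absorption (E OR (E AND v) = E):
= ((x4 XOR x3) XOR x2)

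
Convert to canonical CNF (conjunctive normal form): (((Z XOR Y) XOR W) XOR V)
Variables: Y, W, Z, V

(Y OR W OR Z OR V) AND (Y OR W OR NOT Z OR NOT V) AND (Y OR NOT W OR Z OR NOT V) AND (Y OR NOT W OR NOT Z OR V) AND (NOT Y OR W OR Z OR NOT V) AND (NOT Y OR W OR NOT Z OR V) AND (NOT Y OR NOT W OR Z OR V) AND (NOT Y OR NOT W OR NOT Z OR NOT V)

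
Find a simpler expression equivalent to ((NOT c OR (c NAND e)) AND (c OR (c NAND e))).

By distribution ((E OR v) AND (E OR NOT v) = E):
= (c NAND e)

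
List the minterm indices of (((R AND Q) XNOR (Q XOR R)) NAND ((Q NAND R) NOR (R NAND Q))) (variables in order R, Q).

Σm(0, 1, 2, 3) = (NOT R AND NOT Q) OR (NOT R AND Q) OR (R AND NOT Q) OR (R AND Q)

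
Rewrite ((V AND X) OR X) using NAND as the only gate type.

((((V NAND X) NAND (V NAND X)) NAND ((V NAND X) NAND (V NAND X))) NAND (X NAND X))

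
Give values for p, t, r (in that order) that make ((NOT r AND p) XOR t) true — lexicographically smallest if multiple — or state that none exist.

p=0, t=1, r=0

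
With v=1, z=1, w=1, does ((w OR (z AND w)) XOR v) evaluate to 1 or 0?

Substituting: ((1 OR (1 AND 1)) XOR 1)
= 0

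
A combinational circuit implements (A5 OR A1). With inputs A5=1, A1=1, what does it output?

Substituting: (1 OR 1)
= 1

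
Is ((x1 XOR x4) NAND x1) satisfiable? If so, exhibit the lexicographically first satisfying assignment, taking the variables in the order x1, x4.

x1=0, x4=0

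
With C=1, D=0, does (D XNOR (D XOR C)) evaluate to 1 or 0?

Substituting: (0 XNOR (0 XOR 1))
= 0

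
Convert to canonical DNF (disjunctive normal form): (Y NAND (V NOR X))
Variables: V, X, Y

(NOT V AND NOT X AND NOT Y) OR (NOT V AND X AND NOT Y) OR (NOT V AND X AND Y) OR (V AND NOT X AND NOT Y) OR (V AND NOT X AND Y) OR (V AND X AND NOT Y) OR (V AND X AND Y)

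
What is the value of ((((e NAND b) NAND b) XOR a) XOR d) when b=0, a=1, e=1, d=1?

Substituting: ((((1 NAND 0) NAND 0) XOR 1) XOR 1)
= 1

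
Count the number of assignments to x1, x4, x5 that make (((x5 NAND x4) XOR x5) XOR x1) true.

Satisfying assignments: (0,0,0), (0,1,0), (0,1,1), (1,0,1)
Count: 4 out of 8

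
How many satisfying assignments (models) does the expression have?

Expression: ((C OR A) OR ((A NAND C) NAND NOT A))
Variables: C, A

Satisfying assignments: (0,1), (1,0), (1,1)
Count: 3 out of 4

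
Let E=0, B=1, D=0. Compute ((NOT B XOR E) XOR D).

Substituting: ((NOT 1 XOR 0) XOR 0)
= 0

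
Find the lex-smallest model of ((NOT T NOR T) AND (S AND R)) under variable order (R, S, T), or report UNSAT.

UNSATISFIABLE - no assignment makes this expression true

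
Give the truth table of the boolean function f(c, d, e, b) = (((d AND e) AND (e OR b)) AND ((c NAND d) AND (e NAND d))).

c | d | e | b | Output
----------------------
0 | 0 | 0 | 0 | 0
0 | 0 | 0 | 1 | 0
0 | 0 | 1 | 0 | 0
0 | 0 | 1 | 1 | 0
0 | 1 | 0 | 0 | 0
0 | 1 | 0 | 1 | 0
0 | 1 | 1 | 0 | 0
0 | 1 | 1 | 1 | 0
1 | 0 | 0 | 0 | 0
1 | 0 | 0 | 1 | 0
1 | 0 | 1 | 0 | 0
1 | 0 | 1 | 1 | 0
1 | 1 | 0 | 0 | 0
1 | 1 | 0 | 1 | 0
1 | 1 | 1 | 0 | 0
1 | 1 | 1 | 1 | 0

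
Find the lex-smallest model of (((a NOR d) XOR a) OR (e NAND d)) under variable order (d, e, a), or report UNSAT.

d=0, e=0, a=0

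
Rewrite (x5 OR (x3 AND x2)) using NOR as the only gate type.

((x5 NOR ((x3 NOR x3) NOR (x2 NOR x2))) NOR (x5 NOR ((x3 NOR x3) NOR (x2 NOR x2))))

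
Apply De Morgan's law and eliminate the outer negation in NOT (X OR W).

NOT X AND NOT W
De Morgan's: NOT(OR of terms) = AND of negations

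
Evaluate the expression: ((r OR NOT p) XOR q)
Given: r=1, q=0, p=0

Substituting: ((1 OR NOT 0) XOR 0)
= 1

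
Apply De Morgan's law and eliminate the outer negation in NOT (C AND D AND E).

NOT C OR NOT D OR NOT E
De Morgan's: NOT(AND of terms) = OR of negations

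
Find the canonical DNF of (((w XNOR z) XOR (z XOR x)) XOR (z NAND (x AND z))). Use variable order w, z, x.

(NOT w AND NOT z AND x) OR (w AND NOT z AND NOT x) OR (w AND z AND NOT x) OR (w AND z AND x)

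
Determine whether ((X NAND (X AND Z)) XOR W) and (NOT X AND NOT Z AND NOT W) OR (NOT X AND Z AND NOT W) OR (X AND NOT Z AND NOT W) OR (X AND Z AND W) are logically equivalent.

Yes, they are equivalent — the two output columns agree on all 8 assignments:
X | Z | W | Expression 1 | Expression 2
---------------------------------------
0 | 0 | 0 | 1 | 1
0 | 0 | 1 | 0 | 0
0 | 1 | 0 | 1 | 1
0 | 1 | 1 | 0 | 0
1 | 0 | 0 | 1 | 1
1 | 0 | 1 | 0 | 0
1 | 1 | 0 | 0 | 0
1 | 1 | 1 | 1 | 1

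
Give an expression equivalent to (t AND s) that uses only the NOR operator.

((t NOR t) NOR (s NOR s))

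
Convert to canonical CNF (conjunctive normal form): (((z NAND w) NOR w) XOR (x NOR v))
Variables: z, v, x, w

(z OR v OR NOT x OR w) AND (z OR v OR NOT x OR NOT w) AND (z OR NOT v OR x OR w) AND (z OR NOT v OR x OR NOT w) AND (z OR NOT v OR NOT x OR w) AND (z OR NOT v OR NOT x OR NOT w) AND (NOT z OR v OR NOT x OR w) AND (NOT z OR v OR NOT x OR NOT w) AND (NOT z OR NOT v OR x OR w) AND (NOT z OR NOT v OR x OR NOT w) AND (NOT z OR NOT v OR NOT x OR w) AND (NOT z OR NOT v OR NOT x OR NOT w)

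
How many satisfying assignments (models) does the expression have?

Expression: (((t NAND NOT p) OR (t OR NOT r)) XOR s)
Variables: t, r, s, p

Satisfying assignments: (0,0,0,0), (0,0,0,1), (0,1,0,0), (0,1,0,1), (1,0,0,0), (1,0,0,1), (1,1,0,0), (1,1,0,1)
Count: 8 out of 16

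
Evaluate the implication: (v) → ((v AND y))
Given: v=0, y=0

Antecedent (v) = 0; consequent ((v AND y)) = 0.
0 → 0 = 1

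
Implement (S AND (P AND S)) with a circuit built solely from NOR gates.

((S NOR S) NOR (((P NOR P) NOR (S NOR S)) NOR ((P NOR P) NOR (S NOR S))))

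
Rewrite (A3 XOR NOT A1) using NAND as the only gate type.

((A3 NAND (A3 NAND (A1 NAND A1))) NAND ((A1 NAND A1) NAND (A3 NAND (A1 NAND A1))))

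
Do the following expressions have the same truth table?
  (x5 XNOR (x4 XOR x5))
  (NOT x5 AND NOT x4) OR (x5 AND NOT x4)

Yes, they are equivalent — the two output columns agree on all 4 assignments:
x5 | x4 | Expression 1 | Expression 2
-------------------------------------
0 | 0 | 1 | 1
0 | 1 | 0 | 0
1 | 0 | 1 | 1
1 | 1 | 0 | 0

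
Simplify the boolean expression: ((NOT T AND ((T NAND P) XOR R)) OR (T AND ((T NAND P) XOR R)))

By distribution ((E AND v) OR (E AND NOT v) = E):
= ((T NAND P) XOR R)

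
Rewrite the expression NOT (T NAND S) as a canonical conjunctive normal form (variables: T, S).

(T OR S) AND (T OR NOT S) AND (NOT T OR S)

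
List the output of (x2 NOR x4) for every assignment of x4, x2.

x4 | x2 | Output
----------------
0 | 0 | 1
0 | 1 | 0
1 | 0 | 0
1 | 1 | 0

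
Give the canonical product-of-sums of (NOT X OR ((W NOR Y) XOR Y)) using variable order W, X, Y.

ΠM(6) = (NOT W OR NOT X OR Y)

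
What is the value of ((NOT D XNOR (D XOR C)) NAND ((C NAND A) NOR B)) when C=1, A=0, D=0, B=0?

Substituting: ((NOT 0 XNOR (0 XOR 1)) NAND ((1 NAND 0) NOR 0))
= 1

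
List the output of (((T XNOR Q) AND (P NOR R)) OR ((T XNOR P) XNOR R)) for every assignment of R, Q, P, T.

R | Q | P | T | Output
----------------------
0 | 0 | 0 | 0 | 1
0 | 0 | 0 | 1 | 1
0 | 0 | 1 | 0 | 1
0 | 0 | 1 | 1 | 0
0 | 1 | 0 | 0 | 0
0 | 1 | 0 | 1 | 1
0 | 1 | 1 | 0 | 1
0 | 1 | 1 | 1 | 0
1 | 0 | 0 | 0 | 1
1 | 0 | 0 | 1 | 0
1 | 0 | 1 | 0 | 0
1 | 0 | 1 | 1 | 1
1 | 1 | 0 | 0 | 1
1 | 1 | 0 | 1 | 0
1 | 1 | 1 | 0 | 0
1 | 1 | 1 | 1 | 1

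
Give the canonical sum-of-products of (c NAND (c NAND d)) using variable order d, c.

Σm(0, 2, 3) = (NOT d AND NOT c) OR (d AND NOT c) OR (d AND c)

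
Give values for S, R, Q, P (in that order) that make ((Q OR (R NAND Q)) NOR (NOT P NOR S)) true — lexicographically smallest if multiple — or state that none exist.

UNSATISFIABLE - no assignment makes this expression true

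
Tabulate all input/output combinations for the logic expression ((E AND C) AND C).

C | E | Output
--------------
0 | 0 | 0
0 | 1 | 0
1 | 0 | 0
1 | 1 | 1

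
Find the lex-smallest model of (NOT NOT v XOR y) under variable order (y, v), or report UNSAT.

y=0, v=1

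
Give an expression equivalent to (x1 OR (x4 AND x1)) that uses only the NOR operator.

((x1 NOR ((x4 NOR x4) NOR (x1 NOR x1))) NOR (x1 NOR ((x4 NOR x4) NOR (x1 NOR x1))))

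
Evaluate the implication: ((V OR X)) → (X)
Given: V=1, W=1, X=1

Antecedent ((V OR X)) = 1; consequent (X) = 1.
1 → 1 = 1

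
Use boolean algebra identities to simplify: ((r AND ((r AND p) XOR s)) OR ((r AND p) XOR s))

By absorption (E OR (E AND v) = E):
= ((r AND p) XOR s)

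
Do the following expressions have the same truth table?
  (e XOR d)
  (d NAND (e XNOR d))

No. Counterexample: with e=0, d=0, Expression 1 = 0 but Expression 2 = 1.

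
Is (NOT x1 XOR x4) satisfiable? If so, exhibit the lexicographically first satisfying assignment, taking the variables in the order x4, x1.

x4=0, x1=0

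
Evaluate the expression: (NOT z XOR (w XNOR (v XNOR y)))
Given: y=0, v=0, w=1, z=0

Substituting: (NOT 0 XOR (1 XNOR (0 XNOR 0)))
= 0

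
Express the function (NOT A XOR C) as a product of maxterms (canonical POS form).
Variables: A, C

ΠM(1, 2) = (A OR NOT C) AND (NOT A OR C)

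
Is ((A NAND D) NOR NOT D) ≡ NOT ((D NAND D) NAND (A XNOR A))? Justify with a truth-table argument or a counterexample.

No. Counterexample: with D=0, A=0, Expression 1 = 0 but Expression 2 = 1.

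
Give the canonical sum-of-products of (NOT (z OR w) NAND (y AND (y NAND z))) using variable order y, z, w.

Σm(0, 1, 2, 3, 5, 6, 7) = (NOT y AND NOT z AND NOT w) OR (NOT y AND NOT z AND w) OR (NOT y AND z AND NOT w) OR (NOT y AND z AND w) OR (y AND NOT z AND w) OR (y AND z AND NOT w) OR (y AND z AND w)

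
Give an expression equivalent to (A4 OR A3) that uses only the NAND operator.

((A4 NAND A4) NAND (A3 NAND A3))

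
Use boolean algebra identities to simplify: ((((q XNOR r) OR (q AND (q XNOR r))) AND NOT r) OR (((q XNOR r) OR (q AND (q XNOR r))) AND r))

By distribution ((E AND v) OR (E AND NOT v) = E) then absorption (E OR (E AND v) = E):
= (q XNOR r)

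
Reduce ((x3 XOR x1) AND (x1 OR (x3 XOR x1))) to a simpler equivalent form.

By absorption (E AND (E OR v) = E):
= (x3 XOR x1)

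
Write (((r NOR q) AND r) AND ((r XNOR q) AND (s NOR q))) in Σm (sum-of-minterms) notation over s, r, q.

Σm() = FALSE (no minterms)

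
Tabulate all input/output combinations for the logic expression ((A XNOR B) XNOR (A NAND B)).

B | A | Output
--------------
0 | 0 | 1
0 | 1 | 0
1 | 0 | 0
1 | 1 | 0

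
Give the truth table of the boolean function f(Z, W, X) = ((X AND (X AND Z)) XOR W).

Z | W | X | Output
------------------
0 | 0 | 0 | 0
0 | 0 | 1 | 0
0 | 1 | 0 | 1
0 | 1 | 1 | 1
1 | 0 | 0 | 0
1 | 0 | 1 | 1
1 | 1 | 0 | 1
1 | 1 | 1 | 0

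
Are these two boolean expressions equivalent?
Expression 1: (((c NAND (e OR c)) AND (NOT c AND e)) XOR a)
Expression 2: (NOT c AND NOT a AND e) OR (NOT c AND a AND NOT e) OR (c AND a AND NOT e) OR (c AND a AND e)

Yes, they are equivalent — the two output columns agree on all 8 assignments:
c | a | e | Expression 1 | Expression 2
---------------------------------------
0 | 0 | 0 | 0 | 0
0 | 0 | 1 | 1 | 1
0 | 1 | 0 | 1 | 1
0 | 1 | 1 | 0 | 0
1 | 0 | 0 | 0 | 0
1 | 0 | 1 | 0 | 0
1 | 1 | 0 | 1 | 1
1 | 1 | 1 | 1 | 1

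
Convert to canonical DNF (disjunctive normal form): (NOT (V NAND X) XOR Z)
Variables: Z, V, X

(NOT Z AND V AND X) OR (Z AND NOT V AND NOT X) OR (Z AND NOT V AND X) OR (Z AND V AND NOT X)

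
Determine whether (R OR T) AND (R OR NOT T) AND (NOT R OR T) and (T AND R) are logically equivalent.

Yes, they are equivalent — the two output columns agree on all 4 assignments:
R | T | Expression 1 | Expression 2
-----------------------------------
0 | 0 | 0 | 0
0 | 1 | 0 | 0
1 | 0 | 0 | 0
1 | 1 | 1 | 1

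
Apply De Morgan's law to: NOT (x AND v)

NOT x OR NOT v
De Morgan's: NOT(AND of terms) = OR of negations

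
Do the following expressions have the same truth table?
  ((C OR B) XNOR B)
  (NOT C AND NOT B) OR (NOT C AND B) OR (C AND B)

Yes, they are equivalent — the two output columns agree on all 4 assignments:
C | B | Expression 1 | Expression 2
-----------------------------------
0 | 0 | 1 | 1
0 | 1 | 1 | 1
1 | 0 | 0 | 0
1 | 1 | 1 | 1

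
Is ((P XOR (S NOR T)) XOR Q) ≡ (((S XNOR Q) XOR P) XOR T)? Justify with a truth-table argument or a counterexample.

No. Counterexample: with Q=0, S=1, P=0, T=1, Expression 1 = 0 but Expression 2 = 1.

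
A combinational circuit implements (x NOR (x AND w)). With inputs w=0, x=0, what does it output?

Substituting: (0 NOR (0 AND 0))
= 1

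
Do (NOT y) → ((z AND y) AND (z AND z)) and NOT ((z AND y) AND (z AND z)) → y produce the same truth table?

Yes, Contrapositive is always equivalent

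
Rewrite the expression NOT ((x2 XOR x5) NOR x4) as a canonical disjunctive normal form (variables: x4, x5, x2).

(NOT x4 AND NOT x5 AND x2) OR (NOT x4 AND x5 AND NOT x2) OR (x4 AND NOT x5 AND NOT x2) OR (x4 AND NOT x5 AND x2) OR (x4 AND x5 AND NOT x2) OR (x4 AND x5 AND x2)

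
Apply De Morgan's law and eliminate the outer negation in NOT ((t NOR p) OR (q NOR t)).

NOT (t NOR p) AND NOT (q NOR t)
De Morgan's: NOT(OR of terms) = AND of negations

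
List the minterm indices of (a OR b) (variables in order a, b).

Σm(1, 2, 3) = (NOT a AND b) OR (a AND NOT b) OR (a AND b)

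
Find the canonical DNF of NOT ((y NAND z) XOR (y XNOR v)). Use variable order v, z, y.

(NOT v AND NOT z AND NOT y) OR (NOT v AND z AND NOT y) OR (NOT v AND z AND y) OR (v AND NOT z AND y)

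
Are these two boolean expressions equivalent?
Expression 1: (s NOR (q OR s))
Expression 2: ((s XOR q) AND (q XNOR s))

No. Counterexample: with q=0, s=0, Expression 1 = 1 but Expression 2 = 0.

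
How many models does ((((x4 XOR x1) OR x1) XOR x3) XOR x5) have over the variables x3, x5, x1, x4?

Satisfying assignments: (0,0,0,1), (0,0,1,0), (0,0,1,1), (0,1,0,0), (1,0,0,0), (1,1,0,1), (1,1,1,0), (1,1,1,1)
Count: 8 out of 16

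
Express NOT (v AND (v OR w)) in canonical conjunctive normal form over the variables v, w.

(NOT v OR w) AND (NOT v OR NOT w)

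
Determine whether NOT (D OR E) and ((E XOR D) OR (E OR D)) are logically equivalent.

No. Counterexample: with E=0, D=0, Expression 1 = 1 but Expression 2 = 0.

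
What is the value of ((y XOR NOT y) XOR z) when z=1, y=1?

Substituting: ((1 XOR NOT 1) XOR 1)
= 0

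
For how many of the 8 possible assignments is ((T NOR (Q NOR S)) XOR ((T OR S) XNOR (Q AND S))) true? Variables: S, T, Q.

Satisfying assignments: (0,0,0), (1,0,0), (1,1,1)
Count: 3 out of 8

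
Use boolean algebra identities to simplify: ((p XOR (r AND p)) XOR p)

By XOR self-cancellation ((E XOR v) XOR v = E):
= (r AND p)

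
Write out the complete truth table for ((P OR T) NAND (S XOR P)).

S | T | P | Output
------------------
0 | 0 | 0 | 1
0 | 0 | 1 | 0
0 | 1 | 0 | 1
0 | 1 | 1 | 0
1 | 0 | 0 | 1
1 | 0 | 1 | 1
1 | 1 | 0 | 0
1 | 1 | 1 | 1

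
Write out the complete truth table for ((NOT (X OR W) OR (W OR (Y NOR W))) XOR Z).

W | Z | Y | X | Output
----------------------
0 | 0 | 0 | 0 | 1
0 | 0 | 0 | 1 | 1
0 | 0 | 1 | 0 | 1
0 | 0 | 1 | 1 | 0
0 | 1 | 0 | 0 | 0
0 | 1 | 0 | 1 | 0
0 | 1 | 1 | 0 | 0
0 | 1 | 1 | 1 | 1
1 | 0 | 0 | 0 | 1
1 | 0 | 0 | 1 | 1
1 | 0 | 1 | 0 | 1
1 | 0 | 1 | 1 | 1
1 | 1 | 0 | 0 | 0
1 | 1 | 0 | 1 | 0
1 | 1 | 1 | 0 | 0
1 | 1 | 1 | 1 | 0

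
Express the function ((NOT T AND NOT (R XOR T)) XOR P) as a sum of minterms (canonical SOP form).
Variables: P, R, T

Σm(0, 5, 6, 7) = (NOT P AND NOT R AND NOT T) OR (P AND NOT R AND T) OR (P AND R AND NOT T) OR (P AND R AND T)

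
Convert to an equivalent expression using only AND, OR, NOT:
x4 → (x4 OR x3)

NOT x4 OR (x4 OR x3)
(Implication elimination: A → B = NOT A OR B)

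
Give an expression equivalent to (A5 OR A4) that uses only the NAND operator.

((A5 NAND A5) NAND (A4 NAND A4))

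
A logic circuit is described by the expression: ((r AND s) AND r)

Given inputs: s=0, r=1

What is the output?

Substituting: ((1 AND 0) AND 1)
= 0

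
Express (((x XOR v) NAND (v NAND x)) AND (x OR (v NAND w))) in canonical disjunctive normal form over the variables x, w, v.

(NOT x AND NOT w AND NOT v) OR (NOT x AND w AND NOT v) OR (x AND NOT w AND v) OR (x AND w AND v)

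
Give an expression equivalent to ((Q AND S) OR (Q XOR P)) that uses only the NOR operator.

((((Q NOR Q) NOR (S NOR S)) NOR ((((Q NOR P) NOR (Q NOR P)) NOR ((Q NOR P) NOR (Q NOR P))) NOR ((((Q NOR Q) NOR (P NOR P)) NOR ((Q NOR Q) NOR (P NOR P))) NOR (((Q NOR Q) NOR (P NOR P)) NOR ((Q NOR Q) NOR (P NOR P)))))) NOR (((Q NOR Q) NOR (S NOR S)) NOR ((((Q NOR P) NOR (Q NOR P)) NOR ((Q NOR P) NOR (Q NOR P))) NOR ((((Q NOR Q) NOR (P NOR P)) NOR ((Q NOR Q) NOR (P NOR P))) NOR (((Q NOR Q) NOR (P NOR P)) NOR ((Q NOR Q) NOR (P NOR P)))))))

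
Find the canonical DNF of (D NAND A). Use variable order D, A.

(NOT D AND NOT A) OR (NOT D AND A) OR (D AND NOT A)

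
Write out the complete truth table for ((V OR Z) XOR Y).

Z | Y | V | Output
------------------
0 | 0 | 0 | 0
0 | 0 | 1 | 1
0 | 1 | 0 | 1
0 | 1 | 1 | 0
1 | 0 | 0 | 1
1 | 0 | 1 | 1
1 | 1 | 0 | 0
1 | 1 | 1 | 0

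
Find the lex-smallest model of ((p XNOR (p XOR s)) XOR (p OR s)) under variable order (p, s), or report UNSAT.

p=0, s=0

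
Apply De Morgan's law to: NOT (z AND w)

NOT z OR NOT w
De Morgan's: NOT(AND of terms) = OR of negations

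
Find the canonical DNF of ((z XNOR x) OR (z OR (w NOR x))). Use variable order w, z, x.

(NOT w AND NOT z AND NOT x) OR (NOT w AND z AND NOT x) OR (NOT w AND z AND x) OR (w AND NOT z AND NOT x) OR (w AND z AND NOT x) OR (w AND z AND x)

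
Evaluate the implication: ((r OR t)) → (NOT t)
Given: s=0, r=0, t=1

Antecedent ((r OR t)) = 1; consequent (NOT t) = 0.
1 → 0 = 0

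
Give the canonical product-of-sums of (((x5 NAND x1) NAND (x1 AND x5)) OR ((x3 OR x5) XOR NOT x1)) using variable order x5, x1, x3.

ΠM() = TRUE (no maxterms)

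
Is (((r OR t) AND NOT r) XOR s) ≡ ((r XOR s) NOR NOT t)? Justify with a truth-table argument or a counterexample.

No. Counterexample: with t=0, r=0, s=1, Expression 1 = 1 but Expression 2 = 0.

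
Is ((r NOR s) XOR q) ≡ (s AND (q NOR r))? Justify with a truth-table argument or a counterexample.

No. Counterexample: with s=0, r=0, q=0, Expression 1 = 1 but Expression 2 = 0.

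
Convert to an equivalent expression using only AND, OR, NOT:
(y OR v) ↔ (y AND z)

((y OR v) AND (y AND z)) OR (NOT (y OR v) AND NOT (y AND z))
(Biconditional = both true or both false)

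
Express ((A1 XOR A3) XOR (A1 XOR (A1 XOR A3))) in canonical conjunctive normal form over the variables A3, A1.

(A3 OR A1) AND (NOT A3 OR A1)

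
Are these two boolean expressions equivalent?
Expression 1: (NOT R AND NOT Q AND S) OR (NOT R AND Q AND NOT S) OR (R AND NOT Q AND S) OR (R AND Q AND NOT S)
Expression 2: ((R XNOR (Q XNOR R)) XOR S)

Yes, they are equivalent — the two output columns agree on all 8 assignments:
R | Q | S | Expression 1 | Expression 2
---------------------------------------
0 | 0 | 0 | 0 | 0
0 | 0 | 1 | 1 | 1
0 | 1 | 0 | 1 | 1
0 | 1 | 1 | 0 | 0
1 | 0 | 0 | 0 | 0
1 | 0 | 1 | 1 | 1
1 | 1 | 0 | 1 | 1
1 | 1 | 1 | 0 | 0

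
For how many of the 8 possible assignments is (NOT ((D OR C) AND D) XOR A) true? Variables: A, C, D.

Satisfying assignments: (0,0,0), (0,1,0), (1,0,1), (1,1,1)
Count: 4 out of 8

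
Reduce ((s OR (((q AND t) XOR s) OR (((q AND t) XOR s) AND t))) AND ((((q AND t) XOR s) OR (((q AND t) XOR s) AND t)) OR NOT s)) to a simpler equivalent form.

By distribution ((E OR v) AND (E OR NOT v) = E) then absorption (E OR (E AND v) = E):
= ((q AND t) XOR s)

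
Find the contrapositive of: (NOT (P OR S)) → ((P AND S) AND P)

Contrapositive: NOT ((P AND S) AND P) → (P OR S)
Note: A statement and its contrapositive are logically equivalent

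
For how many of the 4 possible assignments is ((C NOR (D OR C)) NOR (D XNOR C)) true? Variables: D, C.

Satisfying assignments: (0,1), (1,0)
Count: 2 out of 4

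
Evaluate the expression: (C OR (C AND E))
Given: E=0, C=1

Substituting: (1 OR (1 AND 0))
= 1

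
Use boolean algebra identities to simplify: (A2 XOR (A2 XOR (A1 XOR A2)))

By XOR self-cancellation ((E XOR v) XOR v = E):
= (A1 XOR A2)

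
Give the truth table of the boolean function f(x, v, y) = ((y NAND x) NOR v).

x | v | y | Output
------------------
0 | 0 | 0 | 0
0 | 0 | 1 | 0
0 | 1 | 0 | 0
0 | 1 | 1 | 0
1 | 0 | 0 | 0
1 | 0 | 1 | 1
1 | 1 | 0 | 0
1 | 1 | 1 | 0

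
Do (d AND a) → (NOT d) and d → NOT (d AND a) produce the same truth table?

Yes, Contrapositive is always equivalent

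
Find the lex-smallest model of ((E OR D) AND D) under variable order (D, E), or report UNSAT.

D=1, E=0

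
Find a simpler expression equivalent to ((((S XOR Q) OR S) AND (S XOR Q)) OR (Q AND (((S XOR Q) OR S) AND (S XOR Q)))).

By absorption (E OR (E AND v) = E) then absorption (E AND (E OR v) = E):
= (S XOR Q)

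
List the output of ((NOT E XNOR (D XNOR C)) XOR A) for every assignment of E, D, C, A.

E | D | C | A | Output
----------------------
0 | 0 | 0 | 0 | 1
0 | 0 | 0 | 1 | 0
0 | 0 | 1 | 0 | 0
0 | 0 | 1 | 1 | 1
0 | 1 | 0 | 0 | 0
0 | 1 | 0 | 1 | 1
0 | 1 | 1 | 0 | 1
0 | 1 | 1 | 1 | 0
1 | 0 | 0 | 0 | 0
1 | 0 | 0 | 1 | 1
1 | 0 | 1 | 0 | 1
1 | 0 | 1 | 1 | 0
1 | 1 | 0 | 0 | 1
1 | 1 | 0 | 1 | 0
1 | 1 | 1 | 0 | 0
1 | 1 | 1 | 1 | 1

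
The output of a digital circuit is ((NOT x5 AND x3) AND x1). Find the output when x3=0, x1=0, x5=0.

Substituting: ((NOT 0 AND 0) AND 0)
= 0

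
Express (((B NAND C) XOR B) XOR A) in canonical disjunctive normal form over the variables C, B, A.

(NOT C AND NOT B AND NOT A) OR (NOT C AND B AND A) OR (C AND NOT B AND NOT A) OR (C AND B AND NOT A)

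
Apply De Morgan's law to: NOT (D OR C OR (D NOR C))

NOT D AND NOT C AND NOT (D NOR C)
De Morgan's: NOT(OR of terms) = AND of negations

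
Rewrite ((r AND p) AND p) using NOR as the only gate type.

((((r NOR r) NOR (p NOR p)) NOR ((r NOR r) NOR (p NOR p))) NOR (p NOR p))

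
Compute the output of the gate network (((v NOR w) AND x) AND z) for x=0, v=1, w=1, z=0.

Substituting: (((1 NOR 1) AND 0) AND 0)
= 0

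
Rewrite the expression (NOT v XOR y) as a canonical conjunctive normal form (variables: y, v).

(y OR NOT v) AND (NOT y OR v)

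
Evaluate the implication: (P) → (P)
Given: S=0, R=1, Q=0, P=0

Antecedent (P) = 0; consequent (P) = 0.
0 → 0 = 1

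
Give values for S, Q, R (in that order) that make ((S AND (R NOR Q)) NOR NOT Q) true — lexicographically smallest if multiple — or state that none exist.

S=0, Q=1, R=0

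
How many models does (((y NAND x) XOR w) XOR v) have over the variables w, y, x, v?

Satisfying assignments: (0,0,0,0), (0,0,1,0), (0,1,0,0), (0,1,1,1), (1,0,0,1), (1,0,1,1), (1,1,0,1), (1,1,1,0)
Count: 8 out of 16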